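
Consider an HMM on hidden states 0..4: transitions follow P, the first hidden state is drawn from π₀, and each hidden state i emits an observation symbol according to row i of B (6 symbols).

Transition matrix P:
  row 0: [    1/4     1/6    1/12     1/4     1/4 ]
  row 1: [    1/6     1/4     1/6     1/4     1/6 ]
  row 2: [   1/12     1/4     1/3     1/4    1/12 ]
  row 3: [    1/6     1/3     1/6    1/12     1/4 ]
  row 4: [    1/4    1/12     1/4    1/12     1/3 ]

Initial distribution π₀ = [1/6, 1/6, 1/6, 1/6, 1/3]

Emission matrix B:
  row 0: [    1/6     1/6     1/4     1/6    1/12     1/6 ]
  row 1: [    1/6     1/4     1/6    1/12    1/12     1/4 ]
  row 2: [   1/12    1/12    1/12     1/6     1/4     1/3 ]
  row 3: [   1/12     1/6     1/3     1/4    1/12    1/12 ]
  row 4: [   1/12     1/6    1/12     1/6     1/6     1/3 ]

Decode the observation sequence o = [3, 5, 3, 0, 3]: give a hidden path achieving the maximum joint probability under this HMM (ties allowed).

path = [4, 2, 3, 1, 3]

t=0: δ = [2.778e-02, 1.389e-02, 2.778e-02, 4.167e-02, 5.556e-02]  (obs o_0=3)
t=1: δ = [2.315e-03, 3.472e-03, 4.630e-03, 5.787e-04, 6.173e-03]  ψ = [4, 3, 4, 0, 4]  (obs o_1=5)
t=2: δ = [2.572e-04, 9.645e-05, 2.572e-04, 2.894e-04, 3.429e-04]  ψ = [4, 2, 2, 2, 4]  (obs o_2=3)
t=3: δ = [1.429e-05, 1.608e-05, 7.144e-06, 5.358e-06, 9.526e-06]  ψ = [4, 3, 2, 0, 4]  (obs o_3=0)
t=4: δ = [5.954e-07, 3.349e-07, 4.465e-07, 1.005e-06, 5.954e-07]  ψ = [0, 1, 1, 1, 0]  (obs o_4=3)
backtrack: best end state = 3; path = [4, 2, 3, 1, 3]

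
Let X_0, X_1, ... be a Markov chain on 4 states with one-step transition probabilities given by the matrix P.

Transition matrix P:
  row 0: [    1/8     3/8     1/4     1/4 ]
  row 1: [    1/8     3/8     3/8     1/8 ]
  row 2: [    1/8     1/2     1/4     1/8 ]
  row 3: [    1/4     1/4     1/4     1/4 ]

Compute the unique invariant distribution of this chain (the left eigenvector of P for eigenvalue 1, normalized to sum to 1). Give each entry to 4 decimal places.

Balance equations π_j = Σ_i π_i·P[i][j]:
  π_0 = 1/8·π_0 + 1/8·π_1 + 1/8·π_2 + 1/4·π_3
  π_1 = 3/8·π_0 + 3/8·π_1 + 1/2·π_2 + 1/4·π_3
  π_2 = 1/4·π_0 + 3/8·π_1 + 1/4·π_2 + 1/4·π_3
  normalize: π_0 + π_1 + π_2 + π_3 = 1
Solving the linear system gives exactly π = [8/55, 194/495, 148/495, 9/55].

π = [0.1455, 0.3919, 0.2990, 0.1636]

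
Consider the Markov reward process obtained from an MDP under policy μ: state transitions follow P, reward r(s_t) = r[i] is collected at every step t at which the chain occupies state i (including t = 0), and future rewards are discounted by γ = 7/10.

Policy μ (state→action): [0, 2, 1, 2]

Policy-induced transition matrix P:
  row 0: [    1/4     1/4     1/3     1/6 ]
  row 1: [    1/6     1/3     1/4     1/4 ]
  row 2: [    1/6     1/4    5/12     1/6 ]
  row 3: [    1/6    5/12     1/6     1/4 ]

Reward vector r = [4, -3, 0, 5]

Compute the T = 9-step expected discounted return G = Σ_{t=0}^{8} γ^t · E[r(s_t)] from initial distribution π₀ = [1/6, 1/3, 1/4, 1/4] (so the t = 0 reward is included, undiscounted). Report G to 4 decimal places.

t=0: π = [0.1667, 0.3333, 0.2500, 0.2500], E[r] = 0.9167, γ^t·E[r] = 0.916667, running G = 0.916667
t=1: π = [0.1806, 0.3194, 0.2847, 0.2153], E[r] = 0.8403, γ^t·E[r] = 0.588194, running G = 1.504861
t=2: π = [0.1817, 0.3125, 0.2946, 0.2112], E[r] = 0.8455, γ^t·E[r] = 0.414288, running G = 1.919149
t=3: π = [0.1818, 0.3112, 0.2966, 0.2103], E[r] = 0.8451, γ^t·E[r] = 0.289853, running G = 2.209002
t=4: π = [0.1818, 0.3110, 0.2971, 0.2101], E[r] = 0.8450, γ^t·E[r] = 0.202873, running G = 2.411875
t=5: π = [0.1818, 0.3109, 0.2972, 0.2101], E[r] = 0.8449, γ^t·E[r] = 0.142007, running G = 2.553882
t=6: π = [0.1818, 0.3109, 0.2972, 0.2101], E[r] = 0.8449, γ^t·E[r] = 0.099404, running G = 2.653286
t=7: π = [0.1818, 0.3109, 0.2972, 0.2101], E[r] = 0.8449, γ^t·E[r] = 0.069583, running G = 2.722869
t=8: π = [0.1818, 0.3109, 0.2972, 0.2101], E[r] = 0.8449, γ^t·E[r] = 0.048708, running G = 2.771577

G = 2.7716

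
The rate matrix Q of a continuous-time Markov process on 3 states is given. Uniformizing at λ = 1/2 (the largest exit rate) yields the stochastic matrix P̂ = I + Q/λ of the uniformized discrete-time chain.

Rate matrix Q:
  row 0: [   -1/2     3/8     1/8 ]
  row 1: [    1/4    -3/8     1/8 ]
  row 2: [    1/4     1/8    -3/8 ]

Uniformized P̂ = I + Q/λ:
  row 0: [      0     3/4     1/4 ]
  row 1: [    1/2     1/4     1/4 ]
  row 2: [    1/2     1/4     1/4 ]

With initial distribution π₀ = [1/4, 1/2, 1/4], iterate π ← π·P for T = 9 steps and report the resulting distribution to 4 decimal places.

t=0: π = [0.2500, 0.5000, 0.2500]
t=1: π = [0.3750, 0.3750, 0.2500]
t=2: π = [0.3125, 0.4375, 0.2500]
t=3: π = [0.3438, 0.4063, 0.2500]
t=4: π = [0.3281, 0.4219, 0.2500]
t=5: π = [0.3359, 0.4141, 0.2500]
t=6: π = [0.3320, 0.4180, 0.2500]
t=7: π = [0.3340, 0.4160, 0.2500]
t=8: π = [0.3330, 0.4170, 0.2500]
t=9: π = [0.3335, 0.4165, 0.2500]

π = [0.3335, 0.4165, 0.2500]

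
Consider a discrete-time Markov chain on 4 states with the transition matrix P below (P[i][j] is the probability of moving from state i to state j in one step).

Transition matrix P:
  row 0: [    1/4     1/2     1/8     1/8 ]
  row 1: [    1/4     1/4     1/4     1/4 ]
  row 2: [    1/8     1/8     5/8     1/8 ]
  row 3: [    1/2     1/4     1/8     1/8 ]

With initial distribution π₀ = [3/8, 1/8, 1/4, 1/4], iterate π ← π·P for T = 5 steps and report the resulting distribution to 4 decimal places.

t=0: π = [0.3750, 0.1250, 0.2500, 0.2500]
t=1: π = [0.2813, 0.3125, 0.2656, 0.1406]
t=2: π = [0.2520, 0.2871, 0.2969, 0.1641]
t=3: π = [0.2539, 0.2759, 0.3093, 0.1609]
t=4: π = [0.2516, 0.2748, 0.3141, 0.1595]
t=5: π = [0.2506, 0.2736, 0.3164, 0.1594]

π = [0.2506, 0.2736, 0.3164, 0.1594]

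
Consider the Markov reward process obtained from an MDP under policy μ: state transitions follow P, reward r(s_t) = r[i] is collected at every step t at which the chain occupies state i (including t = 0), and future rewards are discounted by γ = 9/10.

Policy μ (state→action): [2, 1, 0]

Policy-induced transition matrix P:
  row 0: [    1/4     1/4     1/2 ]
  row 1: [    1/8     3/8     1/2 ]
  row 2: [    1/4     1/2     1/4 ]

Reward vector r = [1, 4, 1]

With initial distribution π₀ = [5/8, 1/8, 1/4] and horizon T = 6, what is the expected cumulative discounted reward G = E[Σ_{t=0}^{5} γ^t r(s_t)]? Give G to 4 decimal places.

G = 9.2856

t=0: π = [0.6250, 0.1250, 0.2500], E[r] = 1.3750, γ^t·E[r] = 1.375000, running G = 1.375000
t=1: π = [0.2344, 0.3281, 0.4375], E[r] = 1.9844, γ^t·E[r] = 1.785938, running G = 3.160938
t=2: π = [0.2090, 0.4004, 0.3906], E[r] = 2.2012, γ^t·E[r] = 1.782949, running G = 4.943887
t=3: π = [0.2000, 0.3977, 0.4023], E[r] = 2.1931, γ^t·E[r] = 1.598781, running G = 6.542668
t=4: π = [0.2003, 0.4003, 0.3994], E[r] = 2.2009, γ^t·E[r] = 1.444009, running G = 7.986676
t=5: π = [0.2000, 0.3999, 0.4001], E[r] = 2.1997, γ^t·E[r] = 1.298885, running G = 9.285561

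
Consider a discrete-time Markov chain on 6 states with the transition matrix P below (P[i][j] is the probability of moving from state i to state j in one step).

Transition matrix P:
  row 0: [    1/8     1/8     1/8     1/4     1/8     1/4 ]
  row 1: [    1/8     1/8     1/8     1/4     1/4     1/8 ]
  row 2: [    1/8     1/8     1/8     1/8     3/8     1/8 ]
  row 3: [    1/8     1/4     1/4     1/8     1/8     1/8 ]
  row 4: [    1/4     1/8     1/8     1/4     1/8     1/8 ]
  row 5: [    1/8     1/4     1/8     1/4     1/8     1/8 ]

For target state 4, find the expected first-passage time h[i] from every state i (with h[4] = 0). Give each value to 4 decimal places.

h = [5.4329, 4.7631, 4.1106, 5.2198, 0.0000, 5.3585]

First-step conditioning: h[4] = 0; for i ≠ 4, h[i] = 1 + Σ_k P[i][k]·h[k].
  h[0] = 1 + 1/8·h[0] + 1/8·h[1] + 1/8·h[2] + 1/4·h[3] + 1/4·h[5]
  h[1] = 1 + 1/8·h[0] + 1/8·h[1] + 1/8·h[2] + 1/4·h[3] + 1/8·h[5]
  h[2] = 1 + 1/8·h[0] + 1/8·h[1] + 1/8·h[2] + 1/8·h[3] + 1/8·h[5]
  h[3] = 1 + 1/8·h[0] + 1/4·h[1] + 1/4·h[2] + 1/8·h[3] + 1/8·h[5]
  h[5] = 1 + 1/8·h[0] + 1/4·h[1] + 1/8·h[2] + 1/4·h[3] + 1/8·h[5]
Solving the 5×5 linear system over states ≠ 4 gives exactly h = [42632/7847, 37376/7847, 4608/1121, 40960/7847, 0, 42048/7847] (h[4] = 0 is the target).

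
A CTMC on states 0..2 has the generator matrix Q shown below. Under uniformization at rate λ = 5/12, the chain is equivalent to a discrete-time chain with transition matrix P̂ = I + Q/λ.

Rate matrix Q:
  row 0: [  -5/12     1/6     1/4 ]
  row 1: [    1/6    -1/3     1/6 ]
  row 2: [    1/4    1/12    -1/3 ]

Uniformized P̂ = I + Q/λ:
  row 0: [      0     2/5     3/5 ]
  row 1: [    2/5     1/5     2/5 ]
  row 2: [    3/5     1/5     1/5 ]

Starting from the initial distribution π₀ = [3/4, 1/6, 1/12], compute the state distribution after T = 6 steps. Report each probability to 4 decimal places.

t=0: π = [0.7500, 0.1667, 0.0833]
t=1: π = [0.1167, 0.3500, 0.5333]
t=2: π = [0.4600, 0.2233, 0.3167]
t=3: π = [0.2793, 0.2920, 0.4287]
t=4: π = [0.3740, 0.2559, 0.3701]
t=5: π = [0.3244, 0.2748, 0.4008]
t=6: π = [0.3504, 0.2649, 0.3847]

π = [0.3504, 0.2649, 0.3847]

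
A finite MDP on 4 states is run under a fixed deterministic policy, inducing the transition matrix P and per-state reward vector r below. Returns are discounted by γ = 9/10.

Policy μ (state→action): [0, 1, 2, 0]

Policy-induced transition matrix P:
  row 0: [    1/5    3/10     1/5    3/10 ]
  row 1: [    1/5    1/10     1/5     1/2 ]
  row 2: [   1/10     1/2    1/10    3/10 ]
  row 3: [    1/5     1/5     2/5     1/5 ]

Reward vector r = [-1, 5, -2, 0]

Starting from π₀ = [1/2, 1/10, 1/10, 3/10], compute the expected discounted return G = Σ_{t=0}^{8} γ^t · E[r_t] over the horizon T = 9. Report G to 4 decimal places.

G = 3.2018

t=0: π = [0.5000, 0.1000, 0.1000, 0.3000], E[r] = -0.2000, γ^t·E[r] = -0.200000, running G = -0.200000
t=1: π = [0.1900, 0.2700, 0.2500, 0.2900], E[r] = 0.6600, γ^t·E[r] = 0.594000, running G = 0.394000
t=2: π = [0.1750, 0.2670, 0.2330, 0.3250], E[r] = 0.6940, γ^t·E[r] = 0.562140, running G = 0.956140
t=3: π = [0.1767, 0.2607, 0.2417, 0.3209], E[r] = 0.6434, γ^t·E[r] = 0.469039, running G = 1.425179
t=4: π = [0.1758, 0.2641, 0.2400, 0.3201], E[r] = 0.6647, γ^t·E[r] = 0.436110, running G = 1.861288
t=5: π = [0.1760, 0.2632, 0.2400, 0.3208], E[r] = 0.6599, γ^t·E[r] = 0.389640, running G = 2.250928
t=6: π = [0.1760, 0.2633, 0.2402, 0.3206], E[r] = 0.6601, γ^t·E[r] = 0.350805, running G = 2.601733
t=7: π = [0.1760, 0.2633, 0.2401, 0.3206], E[r] = 0.6604, γ^t·E[r] = 0.315881, running G = 2.917614
t=8: π = [0.1760, 0.2633, 0.2401, 0.3206], E[r] = 0.6603, γ^t·E[r] = 0.284221, running G = 3.201834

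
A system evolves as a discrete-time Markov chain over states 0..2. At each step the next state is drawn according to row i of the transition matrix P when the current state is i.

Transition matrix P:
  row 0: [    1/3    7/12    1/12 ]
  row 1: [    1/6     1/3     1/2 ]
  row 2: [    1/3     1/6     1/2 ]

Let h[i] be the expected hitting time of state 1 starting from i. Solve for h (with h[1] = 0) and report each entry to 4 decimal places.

h = [1.9091, 0.0000, 3.2727]

First-step conditioning: h[1] = 0; for i ≠ 1, h[i] = 1 + Σ_k P[i][k]·h[k].
  h[0] = 1 + 1/3·h[0] + 1/12·h[2]
  h[2] = 1 + 1/3·h[0] + 1/2·h[2]
Solving the 2×2 linear system over states ≠ 1 gives exactly h = [21/11, 0, 36/11] (h[1] = 0 is the target).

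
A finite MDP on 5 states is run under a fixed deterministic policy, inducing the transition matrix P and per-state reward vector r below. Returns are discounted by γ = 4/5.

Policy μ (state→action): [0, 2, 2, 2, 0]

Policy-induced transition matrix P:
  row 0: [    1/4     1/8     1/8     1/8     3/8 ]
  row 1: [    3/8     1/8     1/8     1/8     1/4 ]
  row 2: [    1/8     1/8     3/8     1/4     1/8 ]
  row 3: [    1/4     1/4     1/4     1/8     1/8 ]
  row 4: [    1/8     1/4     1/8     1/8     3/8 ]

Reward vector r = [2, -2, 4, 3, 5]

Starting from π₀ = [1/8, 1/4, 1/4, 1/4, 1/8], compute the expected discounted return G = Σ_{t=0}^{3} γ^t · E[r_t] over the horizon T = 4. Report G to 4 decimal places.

t=0: π = [0.1250, 0.2500, 0.2500, 0.2500, 0.1250], E[r] = 2.1250, γ^t·E[r] = 2.125000, running G = 2.125000
t=1: π = [0.2344, 0.1719, 0.2188, 0.1563, 0.2188], E[r] = 2.5625, γ^t·E[r] = 2.050000, running G = 4.175000
t=2: π = [0.2168, 0.1719, 0.1992, 0.1523, 0.2598], E[r] = 2.6426, γ^t·E[r] = 1.691250, running G = 5.866250
t=3: π = [0.2141, 0.1765, 0.1938, 0.1499, 0.2656], E[r] = 2.6284, γ^t·E[r] = 1.345750, running G = 7.212000

G = 7.2120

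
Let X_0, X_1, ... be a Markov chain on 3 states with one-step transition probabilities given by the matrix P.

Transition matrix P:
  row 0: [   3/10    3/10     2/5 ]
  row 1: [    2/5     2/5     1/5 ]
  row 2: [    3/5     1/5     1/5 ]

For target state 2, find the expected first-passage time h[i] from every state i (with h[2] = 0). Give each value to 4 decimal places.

First-step conditioning: h[2] = 0; for i ≠ 2, h[i] = 1 + Σ_k P[i][k]·h[k].
  h[0] = 1 + 3/10·h[0] + 3/10·h[1]
  h[1] = 1 + 2/5·h[0] + 2/5·h[1]
Solving the 2×2 linear system over states ≠ 2 gives exactly h = [3, 11/3, 0] (h[2] = 0 is the target).

h = [3.0000, 3.6667, 0.0000]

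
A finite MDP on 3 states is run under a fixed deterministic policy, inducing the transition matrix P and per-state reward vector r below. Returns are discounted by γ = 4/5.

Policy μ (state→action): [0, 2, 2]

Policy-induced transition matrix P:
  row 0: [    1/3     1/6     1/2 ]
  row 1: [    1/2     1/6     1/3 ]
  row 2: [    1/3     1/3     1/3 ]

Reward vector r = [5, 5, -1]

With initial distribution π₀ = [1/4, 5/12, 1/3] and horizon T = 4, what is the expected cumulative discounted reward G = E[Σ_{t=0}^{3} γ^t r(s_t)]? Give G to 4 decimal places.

G = 8.2086

t=0: π = [0.2500, 0.4167, 0.3333], E[r] = 3.0000, γ^t·E[r] = 3.000000, running G = 3.000000
t=1: π = [0.4028, 0.2222, 0.3750], E[r] = 2.7500, γ^t·E[r] = 2.200000, running G = 5.200000
t=2: π = [0.3704, 0.2292, 0.4005], E[r] = 2.5972, γ^t·E[r] = 1.662222, running G = 6.862222
t=3: π = [0.3715, 0.2334, 0.3951], E[r] = 2.6296, γ^t·E[r] = 1.346370, running G = 8.208593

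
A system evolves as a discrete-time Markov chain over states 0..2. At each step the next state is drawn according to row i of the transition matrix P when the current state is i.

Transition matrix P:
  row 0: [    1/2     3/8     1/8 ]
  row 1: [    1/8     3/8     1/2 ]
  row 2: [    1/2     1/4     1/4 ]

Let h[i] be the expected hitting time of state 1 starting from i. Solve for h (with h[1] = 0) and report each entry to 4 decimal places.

First-step conditioning: h[1] = 0; for i ≠ 1, h[i] = 1 + Σ_k P[i][k]·h[k].
  h[0] = 1 + 1/2·h[0] + 1/8·h[2]
  h[2] = 1 + 1/2·h[0] + 1/4·h[2]
Solving the 2×2 linear system over states ≠ 1 gives exactly h = [14/5, 0, 16/5] (h[1] = 0 is the target).

h = [2.8000, 0.0000, 3.2000]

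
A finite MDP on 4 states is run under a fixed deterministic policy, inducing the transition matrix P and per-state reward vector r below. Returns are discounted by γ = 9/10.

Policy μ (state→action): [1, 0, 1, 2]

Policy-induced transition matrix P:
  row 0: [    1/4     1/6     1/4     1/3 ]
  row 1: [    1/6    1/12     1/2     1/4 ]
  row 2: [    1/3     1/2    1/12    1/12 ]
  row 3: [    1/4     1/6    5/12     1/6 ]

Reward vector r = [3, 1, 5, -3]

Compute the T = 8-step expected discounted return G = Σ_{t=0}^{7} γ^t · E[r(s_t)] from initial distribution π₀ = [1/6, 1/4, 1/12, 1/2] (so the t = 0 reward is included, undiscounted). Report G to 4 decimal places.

G = 8.7006

t=0: π = [0.1667, 0.2500, 0.0833, 0.5000], E[r] = -0.3333, γ^t·E[r] = -0.333333, running G = -0.333333
t=1: π = [0.2361, 0.1736, 0.3819, 0.2083], E[r] = 2.1667, γ^t·E[r] = 1.950000, running G = 1.616667
t=2: π = [0.2674, 0.2795, 0.2645, 0.1887], E[r] = 1.8380, γ^t·E[r] = 1.488750, running G = 3.105417
t=3: π = [0.2487, 0.2315, 0.3072, 0.2125], E[r] = 1.8765, γ^t·E[r] = 1.368000, running G = 4.473417
t=4: π = [0.2563, 0.2498, 0.2921, 0.2018], E[r] = 1.8737, γ^t·E[r] = 1.229344, running G = 5.702760
t=5: π = [0.2535, 0.2432, 0.2974, 0.2059], E[r] = 1.8732, γ^t·E[r] = 1.106115, running G = 6.808876
t=6: π = [0.2545, 0.2455, 0.2955, 0.2044], E[r] = 1.8736, γ^t·E[r] = 0.995706, running G = 7.804582
t=7: π = [0.2542, 0.2447, 0.2962, 0.2049], E[r] = 1.8734, γ^t·E[r] = 0.896058, running G = 8.700640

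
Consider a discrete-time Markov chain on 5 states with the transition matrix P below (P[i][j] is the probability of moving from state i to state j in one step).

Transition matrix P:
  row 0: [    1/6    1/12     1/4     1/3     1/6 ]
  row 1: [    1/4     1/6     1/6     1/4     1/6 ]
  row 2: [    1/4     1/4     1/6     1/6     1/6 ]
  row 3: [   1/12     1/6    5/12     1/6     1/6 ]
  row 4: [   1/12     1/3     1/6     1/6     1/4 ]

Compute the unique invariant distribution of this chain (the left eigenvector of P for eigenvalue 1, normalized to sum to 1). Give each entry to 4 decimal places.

π = [0.1702, 0.2023, 0.2338, 0.2119, 0.1818]

Balance equations π_j = Σ_i π_i·P[i][j]:
  π_0 = 1/6·π_0 + 1/4·π_1 + 1/4·π_2 + 1/12·π_3 + 1/12·π_4
  π_1 = 1/12·π_0 + 1/6·π_1 + 1/4·π_2 + 1/6·π_3 + 1/3·π_4
  π_2 = 1/4·π_0 + 1/6·π_1 + 1/6·π_2 + 5/12·π_3 + 1/6·π_4
  π_3 = 1/3·π_0 + 1/4·π_1 + 1/6·π_2 + 1/6·π_3 + 1/6·π_4
  normalize: π_0 + π_1 + π_2 + π_3 + π_4 = 1
Solving the linear system gives exactly π = [3911/22979, 4648/22979, 5373/22979, 4869/22979, 2/11].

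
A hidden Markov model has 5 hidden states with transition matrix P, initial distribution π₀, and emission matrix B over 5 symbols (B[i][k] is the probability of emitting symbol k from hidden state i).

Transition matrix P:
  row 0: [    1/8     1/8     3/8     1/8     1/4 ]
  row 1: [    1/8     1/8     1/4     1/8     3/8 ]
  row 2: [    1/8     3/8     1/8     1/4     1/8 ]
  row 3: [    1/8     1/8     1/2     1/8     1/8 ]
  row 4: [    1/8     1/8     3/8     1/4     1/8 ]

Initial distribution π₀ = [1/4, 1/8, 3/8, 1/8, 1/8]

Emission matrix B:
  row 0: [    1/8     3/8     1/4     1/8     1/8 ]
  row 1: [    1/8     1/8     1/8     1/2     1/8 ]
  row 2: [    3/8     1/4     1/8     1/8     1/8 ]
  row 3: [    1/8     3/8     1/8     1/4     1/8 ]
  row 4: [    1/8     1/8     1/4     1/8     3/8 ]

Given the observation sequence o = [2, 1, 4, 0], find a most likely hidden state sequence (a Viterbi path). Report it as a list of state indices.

path = [2, 1, 4, 2]

t=0: δ = [6.250e-02, 1.562e-02, 4.688e-02, 1.562e-02, 3.125e-02]  (obs o_0=2)
t=1: δ = [2.930e-03, 2.197e-03, 5.859e-03, 4.395e-03, 1.953e-03]  ψ = [0, 2, 0, 2, 0]  (obs o_1=1)
t=2: δ = [9.155e-05, 2.747e-04, 2.747e-04, 1.831e-04, 3.090e-04]  ψ = [2, 2, 3, 2, 1]  (obs o_2=4)
t=3: δ = [4.828e-06, 1.287e-05, 4.345e-05, 9.656e-06, 1.287e-05]  ψ = [4, 2, 4, 4, 1]  (obs o_3=0)
backtrack: best end state = 2; path = [2, 1, 4, 2]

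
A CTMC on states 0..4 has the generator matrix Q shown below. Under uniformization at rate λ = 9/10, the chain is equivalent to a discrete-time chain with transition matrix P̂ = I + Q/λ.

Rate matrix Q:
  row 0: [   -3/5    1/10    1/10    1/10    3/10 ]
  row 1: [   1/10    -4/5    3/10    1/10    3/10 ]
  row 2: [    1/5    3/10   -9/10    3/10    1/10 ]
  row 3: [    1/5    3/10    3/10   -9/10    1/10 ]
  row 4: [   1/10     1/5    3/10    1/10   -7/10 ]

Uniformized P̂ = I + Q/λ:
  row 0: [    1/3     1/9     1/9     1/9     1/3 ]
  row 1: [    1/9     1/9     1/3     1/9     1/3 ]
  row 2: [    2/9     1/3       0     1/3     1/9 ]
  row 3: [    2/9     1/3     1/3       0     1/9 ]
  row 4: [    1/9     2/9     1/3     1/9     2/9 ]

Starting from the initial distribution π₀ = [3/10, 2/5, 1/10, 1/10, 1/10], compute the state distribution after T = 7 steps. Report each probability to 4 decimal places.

t=0: π = [0.3000, 0.4000, 0.1000, 0.1000, 0.1000]
t=1: π = [0.2000, 0.1667, 0.2333, 0.1222, 0.2778]
t=2: π = [0.1951, 0.2210, 0.2111, 0.1494, 0.2235]
t=3: π = [0.1945, 0.2160, 0.2196, 0.1414, 0.2284]
t=4: π = [0.1945, 0.2167, 0.2169, 0.1442, 0.2277]
t=5: π = [0.1944, 0.2167, 0.2178, 0.1433, 0.2278]
t=6: π = [0.1944, 0.2167, 0.2175, 0.1436, 0.2278]
t=7: π = [0.1944, 0.2167, 0.2176, 0.1435, 0.2278]

π = [0.1944, 0.2167, 0.2176, 0.1435, 0.2278]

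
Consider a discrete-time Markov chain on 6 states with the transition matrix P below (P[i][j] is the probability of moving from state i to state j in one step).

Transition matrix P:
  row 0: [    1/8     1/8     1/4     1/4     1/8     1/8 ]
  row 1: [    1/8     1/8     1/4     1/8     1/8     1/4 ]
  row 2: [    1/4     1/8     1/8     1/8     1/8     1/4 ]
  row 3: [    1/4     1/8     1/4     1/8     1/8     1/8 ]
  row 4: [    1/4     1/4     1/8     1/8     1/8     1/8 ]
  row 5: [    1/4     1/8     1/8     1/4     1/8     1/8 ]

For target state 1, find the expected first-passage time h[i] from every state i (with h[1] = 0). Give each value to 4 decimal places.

h = [7.1111, 0.0000, 7.1111, 7.1111, 6.2222, 7.1111]

First-step conditioning: h[1] = 0; for i ≠ 1, h[i] = 1 + Σ_k P[i][k]·h[k].
  h[0] = 1 + 1/8·h[0] + 1/4·h[2] + 1/4·h[3] + 1/8·h[4] + 1/8·h[5]
  h[2] = 1 + 1/4·h[0] + 1/8·h[2] + 1/8·h[3] + 1/8·h[4] + 1/4·h[5]
  h[3] = 1 + 1/4·h[0] + 1/4·h[2] + 1/8·h[3] + 1/8·h[4] + 1/8·h[5]
  h[4] = 1 + 1/4·h[0] + 1/8·h[2] + 1/8·h[3] + 1/8·h[4] + 1/8·h[5]
  h[5] = 1 + 1/4·h[0] + 1/8·h[2] + 1/4·h[3] + 1/8·h[4] + 1/8·h[5]
Solving the 5×5 linear system over states ≠ 1 gives exactly h = [64/9, 0, 64/9, 64/9, 56/9, 64/9] (h[1] = 0 is the target).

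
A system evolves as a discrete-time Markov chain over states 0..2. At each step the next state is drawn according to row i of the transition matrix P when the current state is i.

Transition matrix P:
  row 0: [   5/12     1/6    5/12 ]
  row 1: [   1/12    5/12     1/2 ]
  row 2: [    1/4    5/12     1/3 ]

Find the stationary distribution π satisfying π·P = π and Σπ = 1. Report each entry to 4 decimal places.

Balance equations π_j = Σ_i π_i·P[i][j]:
  π_0 = 5/12·π_0 + 1/12·π_1 + 1/4·π_2
  π_1 = 1/6·π_0 + 5/12·π_1 + 5/12·π_2
  normalize: π_0 + π_1 + π_2 = 1
Solving the linear system gives exactly π = [13/57, 41/114, 47/114].

π = [0.2281, 0.3596, 0.4123]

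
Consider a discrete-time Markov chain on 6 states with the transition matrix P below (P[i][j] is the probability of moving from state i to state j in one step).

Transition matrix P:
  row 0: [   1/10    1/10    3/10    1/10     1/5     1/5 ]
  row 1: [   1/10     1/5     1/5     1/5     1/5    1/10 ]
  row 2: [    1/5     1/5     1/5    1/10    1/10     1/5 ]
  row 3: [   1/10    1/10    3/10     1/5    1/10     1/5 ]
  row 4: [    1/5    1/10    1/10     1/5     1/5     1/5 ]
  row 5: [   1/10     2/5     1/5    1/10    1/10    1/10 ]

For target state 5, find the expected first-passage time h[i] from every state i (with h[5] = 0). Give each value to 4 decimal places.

First-step conditioning: h[5] = 0; for i ≠ 5, h[i] = 1 + Σ_k P[i][k]·h[k].
  h[0] = 1 + 1/10·h[0] + 1/10·h[1] + 3/10·h[2] + 1/10·h[3] + 1/5·h[4]
  h[1] = 1 + 1/10·h[0] + 1/5·h[1] + 1/5·h[2] + 1/5·h[3] + 1/5·h[4]
  h[2] = 1 + 1/5·h[0] + 1/5·h[1] + 1/5·h[2] + 1/10·h[3] + 1/10·h[4]
  h[3] = 1 + 1/10·h[0] + 1/10·h[1] + 3/10·h[2] + 1/5·h[3] + 1/10·h[4]
  h[4] = 1 + 1/5·h[0] + 1/10·h[1] + 1/10·h[2] + 1/5·h[3] + 1/5·h[4]
Solving the 5×5 linear system over states ≠ 5 gives exactly h = [8936/1665, 9919/1665, 1003/185, 8938/1665, 8918/1665, 0] (h[5] = 0 is the target).

h = [5.3670, 5.9574, 5.4216, 5.3682, 5.3562, 0.0000]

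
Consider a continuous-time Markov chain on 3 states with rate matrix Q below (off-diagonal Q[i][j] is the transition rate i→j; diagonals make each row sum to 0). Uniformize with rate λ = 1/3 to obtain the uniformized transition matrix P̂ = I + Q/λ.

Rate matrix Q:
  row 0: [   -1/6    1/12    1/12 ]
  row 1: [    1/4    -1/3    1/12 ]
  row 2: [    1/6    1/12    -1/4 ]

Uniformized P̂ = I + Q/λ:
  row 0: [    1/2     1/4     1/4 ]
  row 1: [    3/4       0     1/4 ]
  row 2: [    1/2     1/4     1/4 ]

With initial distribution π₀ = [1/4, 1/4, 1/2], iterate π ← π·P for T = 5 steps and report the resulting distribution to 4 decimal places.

t=0: π = [0.2500, 0.2500, 0.5000]
t=1: π = [0.5625, 0.1875, 0.2500]
t=2: π = [0.5469, 0.2031, 0.2500]
t=3: π = [0.5508, 0.1992, 0.2500]
t=4: π = [0.5498, 0.2002, 0.2500]
t=5: π = [0.5500, 0.2000, 0.2500]

π = [0.5500, 0.2000, 0.2500]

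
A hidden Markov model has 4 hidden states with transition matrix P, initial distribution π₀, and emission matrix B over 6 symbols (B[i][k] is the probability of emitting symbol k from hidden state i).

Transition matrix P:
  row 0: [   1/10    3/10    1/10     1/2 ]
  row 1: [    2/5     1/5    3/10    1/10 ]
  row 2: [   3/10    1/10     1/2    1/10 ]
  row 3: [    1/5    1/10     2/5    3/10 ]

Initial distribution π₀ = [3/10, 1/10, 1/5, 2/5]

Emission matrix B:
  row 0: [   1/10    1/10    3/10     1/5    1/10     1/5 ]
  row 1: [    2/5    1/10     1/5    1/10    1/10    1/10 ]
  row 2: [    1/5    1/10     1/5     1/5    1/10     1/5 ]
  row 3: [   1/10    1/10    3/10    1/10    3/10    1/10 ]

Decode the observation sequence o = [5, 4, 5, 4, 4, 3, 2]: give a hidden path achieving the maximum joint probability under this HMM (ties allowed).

path = [0, 3, 0, 3, 3, 2, 2]

t=0: δ = [6.000e-02, 1.000e-02, 4.000e-02, 4.000e-02]  (obs o_0=5)
t=1: δ = [1.200e-03, 1.800e-03, 2.000e-03, 9.000e-03]  ψ = [2, 0, 2, 0]  (obs o_1=4)
t=2: δ = [3.600e-04, 9.000e-05, 7.200e-04, 2.700e-04]  ψ = [3, 3, 3, 3]  (obs o_2=5)
t=3: δ = [2.160e-05, 1.080e-05, 3.600e-05, 5.400e-05]  ψ = [2, 0, 2, 0]  (obs o_3=4)
t=4: δ = [1.080e-06, 6.480e-07, 2.160e-06, 4.860e-06]  ψ = [2, 0, 3, 3]  (obs o_4=4)
t=5: δ = [1.944e-07, 4.860e-08, 3.888e-07, 1.458e-07]  ψ = [3, 3, 3, 3]  (obs o_5=3)
t=6: δ = [3.499e-08, 1.166e-08, 3.888e-08, 2.916e-08]  ψ = [2, 0, 2, 0]  (obs o_6=2)
backtrack: best end state = 2; path = [0, 3, 0, 3, 3, 2, 2]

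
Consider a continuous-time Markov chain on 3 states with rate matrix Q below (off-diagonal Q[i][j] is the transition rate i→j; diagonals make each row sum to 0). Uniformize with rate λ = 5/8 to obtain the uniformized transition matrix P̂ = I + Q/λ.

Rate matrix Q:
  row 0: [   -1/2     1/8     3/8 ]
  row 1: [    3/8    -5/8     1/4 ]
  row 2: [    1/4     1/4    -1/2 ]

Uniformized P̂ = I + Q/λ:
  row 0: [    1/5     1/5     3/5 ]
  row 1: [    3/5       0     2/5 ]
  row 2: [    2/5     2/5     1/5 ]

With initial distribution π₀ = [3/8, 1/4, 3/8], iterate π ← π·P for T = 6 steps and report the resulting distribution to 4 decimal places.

π = [0.3721, 0.2325, 0.3954]

t=0: π = [0.3750, 0.2500, 0.3750]
t=1: π = [0.3750, 0.2250, 0.4000]
t=2: π = [0.3700, 0.2350, 0.3950]
t=3: π = [0.3730, 0.2320, 0.3950]
t=4: π = [0.3718, 0.2326, 0.3956]
t=5: π = [0.3722, 0.2326, 0.3952]
t=6: π = [0.3721, 0.2325, 0.3954]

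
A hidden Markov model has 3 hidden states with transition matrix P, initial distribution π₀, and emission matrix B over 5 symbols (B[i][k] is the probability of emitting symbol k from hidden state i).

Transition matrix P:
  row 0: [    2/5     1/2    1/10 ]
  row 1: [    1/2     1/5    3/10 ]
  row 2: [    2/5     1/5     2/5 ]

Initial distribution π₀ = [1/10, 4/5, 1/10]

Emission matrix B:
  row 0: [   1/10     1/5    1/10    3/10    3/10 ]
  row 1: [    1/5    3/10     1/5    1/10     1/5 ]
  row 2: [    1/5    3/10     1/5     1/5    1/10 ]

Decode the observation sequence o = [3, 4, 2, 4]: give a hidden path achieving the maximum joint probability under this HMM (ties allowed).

t=0: δ = [3.000e-02, 8.000e-02, 2.000e-02]  (obs o_0=3)
t=1: δ = [1.200e-02, 3.200e-03, 2.400e-03]  ψ = [1, 1, 1]  (obs o_1=4)
t=2: δ = [4.800e-04, 1.200e-03, 2.400e-04]  ψ = [0, 0, 0]  (obs o_2=2)
t=3: δ = [1.800e-04, 4.800e-05, 3.600e-05]  ψ = [1, 0, 1]  (obs o_3=4)
backtrack: best end state = 0; path = [1, 0, 1, 0]

path = [1, 0, 1, 0]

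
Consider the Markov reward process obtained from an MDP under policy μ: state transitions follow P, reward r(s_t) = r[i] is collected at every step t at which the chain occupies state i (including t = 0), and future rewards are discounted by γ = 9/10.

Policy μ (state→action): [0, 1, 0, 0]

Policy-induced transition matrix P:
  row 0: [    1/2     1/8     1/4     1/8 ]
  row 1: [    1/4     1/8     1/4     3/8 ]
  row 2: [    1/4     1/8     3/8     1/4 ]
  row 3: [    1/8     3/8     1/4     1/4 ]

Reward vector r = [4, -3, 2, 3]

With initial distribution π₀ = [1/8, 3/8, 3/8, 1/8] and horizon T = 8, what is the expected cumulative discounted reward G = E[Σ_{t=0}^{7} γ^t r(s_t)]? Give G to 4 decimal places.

t=0: π = [0.1250, 0.3750, 0.3750, 0.1250], E[r] = 0.5000, γ^t·E[r] = 0.500000, running G = 0.500000
t=1: π = [0.2656, 0.1563, 0.2969, 0.2813], E[r] = 2.0313, γ^t·E[r] = 1.828125, running G = 2.328125
t=2: π = [0.2813, 0.1953, 0.2871, 0.2363], E[r] = 1.8223, γ^t·E[r] = 1.476035, running G = 3.804160
t=3: π = [0.2908, 0.1841, 0.2859, 0.2393], E[r] = 1.9004, γ^t·E[r] = 1.385385, running G = 5.189545
t=4: π = [0.2928, 0.1848, 0.2857, 0.2367], E[r] = 1.8982, γ^t·E[r] = 1.245385, running G = 6.434930
t=5: π = [0.2936, 0.1842, 0.2857, 0.2365], E[r] = 1.9029, γ^t·E[r] = 1.123644, running G = 7.558573
t=6: π = [0.2938, 0.1841, 0.2857, 0.2363], E[r] = 1.9034, γ^t·E[r] = 1.011529, running G = 8.570102
t=7: π = [0.2939, 0.1841, 0.2857, 0.2363], E[r] = 1.9037, γ^t·E[r] = 0.910547, running G = 9.480649

G = 9.4806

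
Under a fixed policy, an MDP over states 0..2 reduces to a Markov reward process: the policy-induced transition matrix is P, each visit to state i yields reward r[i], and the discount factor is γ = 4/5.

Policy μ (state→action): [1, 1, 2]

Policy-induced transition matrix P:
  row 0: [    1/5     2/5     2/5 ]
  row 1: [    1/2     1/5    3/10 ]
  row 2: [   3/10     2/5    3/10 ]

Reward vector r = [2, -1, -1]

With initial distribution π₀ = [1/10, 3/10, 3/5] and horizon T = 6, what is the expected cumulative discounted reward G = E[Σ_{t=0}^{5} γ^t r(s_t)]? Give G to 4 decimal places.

t=0: π = [0.1000, 0.3000, 0.6000], E[r] = -0.7000, γ^t·E[r] = -0.700000, running G = -0.700000
t=1: π = [0.3500, 0.3400, 0.3100], E[r] = 0.0500, γ^t·E[r] = 0.040000, running G = -0.660000
t=2: π = [0.3330, 0.3320, 0.3350], E[r] = -0.0010, γ^t·E[r] = -0.000640, running G = -0.660640
t=3: π = [0.3331, 0.3336, 0.3333], E[r] = -0.0007, γ^t·E[r] = -0.000358, running G = -0.660998
t=4: π = [0.3334, 0.3333, 0.3333], E[r] = 0.0002, γ^t·E[r] = 0.000094, running G = -0.660904
t=5: π = [0.3333, 0.3333, 0.3333], E[r] = -0.0001, γ^t·E[r] = -0.000018, running G = -0.660922

G = -0.6609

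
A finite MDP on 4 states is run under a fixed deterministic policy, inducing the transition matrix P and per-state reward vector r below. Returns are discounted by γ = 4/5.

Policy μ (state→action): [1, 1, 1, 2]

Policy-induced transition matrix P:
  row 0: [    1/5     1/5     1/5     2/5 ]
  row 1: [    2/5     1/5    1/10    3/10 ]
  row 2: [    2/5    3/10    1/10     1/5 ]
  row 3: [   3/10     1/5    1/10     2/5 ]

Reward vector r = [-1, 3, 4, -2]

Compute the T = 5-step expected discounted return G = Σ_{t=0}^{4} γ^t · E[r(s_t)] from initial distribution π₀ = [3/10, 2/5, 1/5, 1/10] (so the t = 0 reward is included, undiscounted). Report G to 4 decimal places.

t=0: π = [0.3000, 0.4000, 0.2000, 0.1000], E[r] = 1.5000, γ^t·E[r] = 1.500000, running G = 1.500000
t=1: π = [0.3300, 0.2200, 0.1300, 0.3200], E[r] = 0.2100, γ^t·E[r] = 0.168000, running G = 1.668000
t=2: π = [0.3020, 0.2130, 0.1330, 0.3520], E[r] = 0.1650, γ^t·E[r] = 0.105600, running G = 1.773600
t=3: π = [0.3044, 0.2133, 0.1302, 0.3521], E[r] = 0.1521, γ^t·E[r] = 0.077875, running G = 1.851475
t=4: π = [0.3039, 0.2130, 0.1304, 0.3526], E[r] = 0.1517, γ^t·E[r] = 0.062116, running G = 1.913591

G = 1.9136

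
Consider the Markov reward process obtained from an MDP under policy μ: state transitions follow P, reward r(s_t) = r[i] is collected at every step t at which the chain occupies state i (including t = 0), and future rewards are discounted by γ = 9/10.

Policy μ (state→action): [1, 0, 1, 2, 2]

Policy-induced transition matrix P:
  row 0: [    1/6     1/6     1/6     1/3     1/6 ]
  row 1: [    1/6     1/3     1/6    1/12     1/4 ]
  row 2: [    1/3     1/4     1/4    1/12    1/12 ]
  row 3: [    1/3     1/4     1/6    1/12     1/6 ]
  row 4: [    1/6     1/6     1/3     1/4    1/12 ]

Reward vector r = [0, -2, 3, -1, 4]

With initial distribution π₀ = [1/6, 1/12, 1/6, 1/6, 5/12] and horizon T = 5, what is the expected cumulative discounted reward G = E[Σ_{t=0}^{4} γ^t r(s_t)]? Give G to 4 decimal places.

t=0: π = [0.1667, 0.0833, 0.1667, 0.1667, 0.4167], E[r] = 1.8333, γ^t·E[r] = 1.833333, running G = 1.833333
t=1: π = [0.2222, 0.2083, 0.2500, 0.1944, 0.1250], E[r] = 0.6389, γ^t·E[r] = 0.575000, running G = 2.408333
t=2: π = [0.2407, 0.2384, 0.2083, 0.1597, 0.1528], E[r] = 0.5995, γ^t·E[r] = 0.485625, running G = 2.893958
t=3: π = [0.2280, 0.2371, 0.2095, 0.1690, 0.1564], E[r] = 0.6111, γ^t·E[r] = 0.445500, running G = 3.339458
t=4: π = [0.2297, 0.2377, 0.2102, 0.1664, 0.1559], E[r] = 0.6125, γ^t·E[r] = 0.401836, running G = 3.741294

G = 3.7413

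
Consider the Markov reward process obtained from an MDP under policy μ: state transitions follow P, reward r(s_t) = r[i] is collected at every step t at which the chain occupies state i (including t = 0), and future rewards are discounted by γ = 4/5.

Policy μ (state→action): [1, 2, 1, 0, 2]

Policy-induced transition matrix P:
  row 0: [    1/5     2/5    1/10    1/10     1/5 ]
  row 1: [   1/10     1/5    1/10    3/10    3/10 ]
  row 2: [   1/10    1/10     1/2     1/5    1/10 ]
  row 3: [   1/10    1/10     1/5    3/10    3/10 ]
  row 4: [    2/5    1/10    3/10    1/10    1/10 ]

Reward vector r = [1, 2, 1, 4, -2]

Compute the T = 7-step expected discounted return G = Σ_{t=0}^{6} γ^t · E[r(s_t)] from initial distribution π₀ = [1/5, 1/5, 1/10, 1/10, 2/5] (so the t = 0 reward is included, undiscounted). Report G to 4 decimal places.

t=0: π = [0.2000, 0.2000, 0.1000, 0.1000, 0.4000], E[r] = 0.3000, γ^t·E[r] = 0.300000, running G = 0.300000
t=1: π = [0.2400, 0.1800, 0.2300, 0.1700, 0.1800], E[r] = 1.1500, γ^t·E[r] = 0.920000, running G = 1.220000
t=2: π = [0.1780, 0.1900, 0.2450, 0.1930, 0.1940], E[r] = 1.1870, γ^t·E[r] = 0.759680, running G = 1.979680
t=3: π = [0.1760, 0.1724, 0.2561, 0.2011, 0.1944], E[r] = 1.1925, γ^t·E[r] = 0.610560, running G = 2.590240
t=4: π = [0.1759, 0.1700, 0.2614, 0.2003, 0.1923], E[r] = 1.1941, γ^t·E[r] = 0.489091, running G = 3.079331
t=5: π = [0.1753, 0.1698, 0.2631, 0.2002, 0.1917], E[r] = 1.1954, γ^t·E[r] = 0.391719, running G = 3.471051
t=6: π = [0.1750, 0.1696, 0.2636, 0.2003, 0.1915], E[r] = 1.1959, γ^t·E[r] = 0.313497, running G = 3.784548

G = 3.7845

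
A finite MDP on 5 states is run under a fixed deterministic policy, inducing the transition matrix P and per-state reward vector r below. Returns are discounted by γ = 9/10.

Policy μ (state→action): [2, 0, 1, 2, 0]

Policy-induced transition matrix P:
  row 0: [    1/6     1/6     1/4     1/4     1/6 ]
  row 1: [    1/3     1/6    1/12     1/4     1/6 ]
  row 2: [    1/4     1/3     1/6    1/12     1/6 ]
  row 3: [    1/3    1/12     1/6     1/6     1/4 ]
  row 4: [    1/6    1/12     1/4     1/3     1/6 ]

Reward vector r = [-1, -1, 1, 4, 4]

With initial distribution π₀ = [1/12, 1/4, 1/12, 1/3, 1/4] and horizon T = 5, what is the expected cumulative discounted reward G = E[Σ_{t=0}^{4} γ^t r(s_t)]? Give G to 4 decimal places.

G = 6.4522

t=0: π = [0.0833, 0.2500, 0.0833, 0.3333, 0.2500], E[r] = 2.0833, γ^t·E[r] = 2.083333, running G = 2.083333
t=1: π = [0.2708, 0.1319, 0.1736, 0.2292, 0.1944], E[r] = 1.4653, γ^t·E[r] = 1.318750, running G = 3.402083
t=2: π = [0.2413, 0.1603, 0.1944, 0.2182, 0.1858], E[r] = 1.4086, γ^t·E[r] = 1.140938, running G = 4.543021
t=3: π = [0.2459, 0.1654, 0.1889, 0.2149, 0.1848], E[r] = 1.3765, γ^t·E[r] = 1.003465, running G = 5.546486
t=4: π = [0.2458, 0.1648, 0.1888, 0.2160, 0.1846], E[r] = 1.3805, γ^t·E[r] = 0.905747, running G = 6.452233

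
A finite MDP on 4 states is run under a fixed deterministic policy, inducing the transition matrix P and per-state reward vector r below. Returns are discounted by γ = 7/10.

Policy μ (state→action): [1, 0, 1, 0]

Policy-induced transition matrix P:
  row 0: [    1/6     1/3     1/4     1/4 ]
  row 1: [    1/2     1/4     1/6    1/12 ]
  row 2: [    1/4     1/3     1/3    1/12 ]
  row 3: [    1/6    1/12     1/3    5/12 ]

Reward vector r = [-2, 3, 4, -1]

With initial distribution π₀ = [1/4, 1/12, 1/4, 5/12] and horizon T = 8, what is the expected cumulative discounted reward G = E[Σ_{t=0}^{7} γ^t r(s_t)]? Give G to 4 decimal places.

G = 2.7574

t=0: π = [0.2500, 0.0833, 0.2500, 0.4167], E[r] = 0.3333, γ^t·E[r] = 0.333333, running G = 0.333333
t=1: π = [0.2153, 0.2222, 0.2986, 0.2639], E[r] = 1.1667, γ^t·E[r] = 0.816667, running G = 1.150000
t=2: π = [0.2656, 0.2488, 0.2784, 0.2072], E[r] = 1.1215, γ^t·E[r] = 0.549549, running G = 1.699549
t=3: π = [0.2728, 0.2608, 0.2697, 0.1967], E[r] = 1.1190, γ^t·E[r] = 0.383824, running G = 2.083372
t=4: π = [0.2761, 0.2624, 0.2671, 0.1944], E[r] = 1.1093, γ^t·E[r] = 0.266347, running G = 2.349720
t=5: π = [0.2764, 0.2629, 0.2666, 0.1941], E[r] = 1.1080, γ^t·E[r] = 0.186227, running G = 2.535947
t=6: π = [0.2765, 0.2629, 0.2665, 0.1941], E[r] = 1.1075, γ^t·E[r] = 0.130297, running G = 2.666244
t=7: π = [0.2765, 0.2629, 0.2665, 0.1941], E[r] = 1.1075, γ^t·E[r] = 0.091204, running G = 2.757448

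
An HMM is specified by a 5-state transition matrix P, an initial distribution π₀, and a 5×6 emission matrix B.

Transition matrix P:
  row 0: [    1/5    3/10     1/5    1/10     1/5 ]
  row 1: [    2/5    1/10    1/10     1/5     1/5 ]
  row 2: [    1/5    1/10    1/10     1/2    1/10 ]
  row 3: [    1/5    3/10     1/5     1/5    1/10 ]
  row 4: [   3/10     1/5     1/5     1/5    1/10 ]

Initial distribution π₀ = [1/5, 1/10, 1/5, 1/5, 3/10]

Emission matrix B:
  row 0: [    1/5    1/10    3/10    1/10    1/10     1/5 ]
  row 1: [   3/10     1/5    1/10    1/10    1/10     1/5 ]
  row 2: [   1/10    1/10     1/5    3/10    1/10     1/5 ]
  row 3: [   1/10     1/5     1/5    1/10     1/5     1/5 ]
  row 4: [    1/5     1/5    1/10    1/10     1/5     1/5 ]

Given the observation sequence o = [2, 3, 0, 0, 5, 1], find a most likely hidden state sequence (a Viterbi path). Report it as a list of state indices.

t=0: δ = [6.000e-02, 1.000e-02, 4.000e-02, 4.000e-02, 3.000e-02]  (obs o_0=2)
t=1: δ = [1.200e-03, 1.800e-03, 3.600e-03, 2.000e-03, 1.200e-03]  ψ = [0, 0, 0, 2, 0]  (obs o_1=3)
t=2: δ = [1.440e-04, 1.800e-04, 4.000e-05, 1.800e-04, 7.200e-05]  ψ = [1, 3, 3, 2, 1]  (obs o_2=0)
t=3: δ = [1.440e-05, 1.620e-05, 3.600e-06, 3.600e-06, 7.200e-06]  ψ = [1, 3, 3, 1, 1]  (obs o_3=0)
t=4: δ = [1.296e-06, 8.640e-07, 5.760e-07, 6.480e-07, 6.480e-07]  ψ = [1, 0, 0, 1, 1]  (obs o_4=5)
t=5: δ = [3.456e-08, 7.776e-08, 2.592e-08, 5.760e-08, 5.184e-08]  ψ = [1, 0, 0, 2, 0]  (obs o_5=1)
backtrack: best end state = 1; path = [0, 2, 3, 1, 0, 1]

path = [0, 2, 3, 1, 0, 1]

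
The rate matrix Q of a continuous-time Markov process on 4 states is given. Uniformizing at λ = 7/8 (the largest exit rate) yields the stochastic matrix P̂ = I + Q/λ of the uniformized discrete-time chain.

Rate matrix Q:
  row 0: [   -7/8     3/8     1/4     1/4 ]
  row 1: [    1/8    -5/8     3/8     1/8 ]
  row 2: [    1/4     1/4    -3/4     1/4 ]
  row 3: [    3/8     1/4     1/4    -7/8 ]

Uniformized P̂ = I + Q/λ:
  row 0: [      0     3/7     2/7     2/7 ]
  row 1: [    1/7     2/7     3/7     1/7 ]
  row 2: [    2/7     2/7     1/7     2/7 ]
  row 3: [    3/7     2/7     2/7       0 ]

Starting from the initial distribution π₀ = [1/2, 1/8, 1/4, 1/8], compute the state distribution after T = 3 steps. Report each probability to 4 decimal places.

t=0: π = [0.5000, 0.1250, 0.2500, 0.1250]
t=1: π = [0.1429, 0.3571, 0.2679, 0.2321]
t=2: π = [0.2270, 0.3061, 0.2985, 0.1684]
t=3: π = [0.2012, 0.3181, 0.2868, 0.1939]

π = [0.2012, 0.3181, 0.2868, 0.1939]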